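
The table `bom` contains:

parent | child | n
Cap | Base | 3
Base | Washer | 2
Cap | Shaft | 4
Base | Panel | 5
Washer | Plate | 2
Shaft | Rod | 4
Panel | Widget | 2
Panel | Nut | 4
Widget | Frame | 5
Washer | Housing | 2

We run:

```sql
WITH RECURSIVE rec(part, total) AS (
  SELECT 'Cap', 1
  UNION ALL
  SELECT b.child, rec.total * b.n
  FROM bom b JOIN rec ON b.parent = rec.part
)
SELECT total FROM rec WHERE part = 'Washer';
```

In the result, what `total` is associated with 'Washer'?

Base: (Cap, total=1).
Iteration 1: components of {Cap} -> Base = 1*3 = 3, Shaft = 1*4 = 4.
Iteration 2: components of {Base,Shaft} -> Panel = 3*5 = 15, Rod = 4*4 = 16, Washer = 3*2 = 6.
Iteration 3: components of {Panel,Rod,Washer} -> Housing = 6*2 = 12, Nut = 15*4 = 60, Plate = 6*2 = 12, Widget = 15*2 = 30.
Iteration 4: components of {Housing,Nut,Plate,Widget} -> Frame = 30*5 = 150.
Iteration 5: no further components; recursion stops.

6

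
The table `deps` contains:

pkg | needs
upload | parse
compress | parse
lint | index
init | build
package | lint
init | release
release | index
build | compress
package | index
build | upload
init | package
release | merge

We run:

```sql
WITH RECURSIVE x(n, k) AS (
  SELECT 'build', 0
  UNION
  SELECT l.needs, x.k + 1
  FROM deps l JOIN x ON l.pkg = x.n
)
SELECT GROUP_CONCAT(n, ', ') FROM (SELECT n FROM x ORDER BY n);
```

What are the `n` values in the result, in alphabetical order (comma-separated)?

Base: (build, k=0).
Iteration 1: edges from {build} -> (compress, k=1), (upload, k=1).
Iteration 2: edges from {compress,upload} -> (parse, k=2). [UNION drops 1 duplicate row(s)]
Iteration 3: no outgoing edges from {parse}; recursion stops.

build, compress, parse, upload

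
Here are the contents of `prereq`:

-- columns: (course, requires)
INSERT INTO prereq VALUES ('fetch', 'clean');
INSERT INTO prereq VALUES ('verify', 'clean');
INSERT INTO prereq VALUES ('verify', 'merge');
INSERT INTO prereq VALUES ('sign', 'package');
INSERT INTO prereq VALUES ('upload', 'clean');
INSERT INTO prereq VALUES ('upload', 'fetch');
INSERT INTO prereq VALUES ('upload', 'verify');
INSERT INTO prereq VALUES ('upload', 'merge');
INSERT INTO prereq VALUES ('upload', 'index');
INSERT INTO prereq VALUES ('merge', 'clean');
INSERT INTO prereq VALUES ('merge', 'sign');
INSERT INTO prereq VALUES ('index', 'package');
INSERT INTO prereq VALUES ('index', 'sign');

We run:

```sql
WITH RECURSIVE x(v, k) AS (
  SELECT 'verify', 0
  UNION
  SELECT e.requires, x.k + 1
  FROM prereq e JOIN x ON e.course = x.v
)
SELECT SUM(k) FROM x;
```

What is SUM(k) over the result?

Base: (verify, k=0).
Iteration 1: edges from {verify} -> (clean, k=1), (merge, k=1).
Iteration 2: edges from {clean,merge} -> (clean, k=2), (sign, k=2).
Iteration 3: edges from {clean,sign} -> (package, k=3).
Iteration 4: no outgoing edges from {package}; recursion stops.
SUM(k) = 0 + 1 + 1 + 2 + 2 + 3 = 9.

9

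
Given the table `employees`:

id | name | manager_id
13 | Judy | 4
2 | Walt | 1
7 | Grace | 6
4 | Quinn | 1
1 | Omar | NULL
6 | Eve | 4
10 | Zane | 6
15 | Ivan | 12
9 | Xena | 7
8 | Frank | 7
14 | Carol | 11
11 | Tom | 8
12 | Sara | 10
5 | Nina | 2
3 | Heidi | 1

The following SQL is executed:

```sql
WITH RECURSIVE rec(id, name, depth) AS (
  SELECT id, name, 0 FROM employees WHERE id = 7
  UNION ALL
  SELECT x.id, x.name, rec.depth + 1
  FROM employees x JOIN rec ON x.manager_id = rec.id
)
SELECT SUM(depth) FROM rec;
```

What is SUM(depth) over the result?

7

Base: id=7 (Grace) at depth 0.
Iteration 1: rows with manager_id in {7} -> Frank (id 8, depth 1), Xena (id 9, depth 1).
Iteration 2: rows with manager_id in {8,9} -> Tom (id 11, depth 2).
Iteration 3: rows with manager_id in {11} -> Carol (id 14, depth 3).
Iteration 4: no rows with manager_id in {14}; recursion stops.
SUM(depth) = 0 + 1 + 1 + 2 + 3 = 7.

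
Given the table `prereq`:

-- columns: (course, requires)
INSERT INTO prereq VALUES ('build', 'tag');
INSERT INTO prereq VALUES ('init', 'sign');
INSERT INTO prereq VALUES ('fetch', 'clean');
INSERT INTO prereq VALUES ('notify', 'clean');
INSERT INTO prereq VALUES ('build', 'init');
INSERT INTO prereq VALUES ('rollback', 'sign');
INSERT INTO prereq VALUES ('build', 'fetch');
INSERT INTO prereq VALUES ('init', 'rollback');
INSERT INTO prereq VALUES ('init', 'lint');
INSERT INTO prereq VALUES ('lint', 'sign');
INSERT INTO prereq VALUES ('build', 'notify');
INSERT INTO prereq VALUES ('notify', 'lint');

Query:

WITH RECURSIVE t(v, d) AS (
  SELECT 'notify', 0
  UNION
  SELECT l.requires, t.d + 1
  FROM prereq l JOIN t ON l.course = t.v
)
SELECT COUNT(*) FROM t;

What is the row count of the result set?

4

Base: (notify, d=0).
Iteration 1: edges from {notify} -> (clean, d=1), (lint, d=1).
Iteration 2: edges from {clean,lint} -> (sign, d=2).
Iteration 3: no outgoing edges from {sign}; recursion stops.
Total rows emitted: 4.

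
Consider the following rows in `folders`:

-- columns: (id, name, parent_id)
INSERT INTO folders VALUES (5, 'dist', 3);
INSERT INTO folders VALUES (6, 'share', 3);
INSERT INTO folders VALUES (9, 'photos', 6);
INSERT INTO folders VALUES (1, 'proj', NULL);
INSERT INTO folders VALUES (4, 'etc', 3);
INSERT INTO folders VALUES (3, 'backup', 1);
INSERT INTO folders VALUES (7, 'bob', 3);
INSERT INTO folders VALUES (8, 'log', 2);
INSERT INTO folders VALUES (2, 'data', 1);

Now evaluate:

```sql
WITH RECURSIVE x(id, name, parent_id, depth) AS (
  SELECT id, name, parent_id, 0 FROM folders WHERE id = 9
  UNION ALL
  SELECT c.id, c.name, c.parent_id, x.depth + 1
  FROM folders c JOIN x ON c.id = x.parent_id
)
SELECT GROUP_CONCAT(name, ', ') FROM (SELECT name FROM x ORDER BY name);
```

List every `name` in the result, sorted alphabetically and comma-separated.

Base: id=9 (photos), parent_id=6, depth 0.
Iteration 1: join on id=6 -> share (id 6, parent_id=3, depth 1).
Iteration 2: join on id=3 -> backup (id 3, parent_id=1, depth 2).
Iteration 3: join on id=1 -> proj (id 1, parent_id=NULL, depth 3).
Iteration 4: parent_id is NULL; no match; recursion stops.

backup, photos, proj, share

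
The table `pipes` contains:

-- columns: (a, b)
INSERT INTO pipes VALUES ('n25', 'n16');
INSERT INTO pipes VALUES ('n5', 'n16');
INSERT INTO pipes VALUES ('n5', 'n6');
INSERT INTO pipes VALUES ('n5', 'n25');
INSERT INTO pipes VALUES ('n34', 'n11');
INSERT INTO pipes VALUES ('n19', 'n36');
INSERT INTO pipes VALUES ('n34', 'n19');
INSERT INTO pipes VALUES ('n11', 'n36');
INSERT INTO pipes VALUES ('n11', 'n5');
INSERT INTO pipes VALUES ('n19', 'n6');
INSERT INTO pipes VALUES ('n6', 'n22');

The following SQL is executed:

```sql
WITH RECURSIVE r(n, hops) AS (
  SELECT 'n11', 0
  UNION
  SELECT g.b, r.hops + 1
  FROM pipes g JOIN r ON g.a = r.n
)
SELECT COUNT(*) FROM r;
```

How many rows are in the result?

8

Base: (n11, hops=0).
Iteration 1: edges from {n11} -> (n36, hops=1), (n5, hops=1).
Iteration 2: edges from {n36,n5} -> (n16, hops=2), (n25, hops=2), (n6, hops=2).
Iteration 3: edges from {n16,n25,n6} -> (n16, hops=3), (n22, hops=3).
Iteration 4: no outgoing edges from {n16,n22}; recursion stops.
Total rows emitted: 8.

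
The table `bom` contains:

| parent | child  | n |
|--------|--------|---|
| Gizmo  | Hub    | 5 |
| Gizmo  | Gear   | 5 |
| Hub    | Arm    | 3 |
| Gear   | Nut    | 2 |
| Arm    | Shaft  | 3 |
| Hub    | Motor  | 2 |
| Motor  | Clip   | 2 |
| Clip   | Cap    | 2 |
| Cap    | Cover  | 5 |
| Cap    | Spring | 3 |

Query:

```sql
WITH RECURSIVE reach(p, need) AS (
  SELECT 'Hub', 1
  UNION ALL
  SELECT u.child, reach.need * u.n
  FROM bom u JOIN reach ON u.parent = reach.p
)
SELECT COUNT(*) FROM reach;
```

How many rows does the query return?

8

Base: (Hub, need=1).
Iteration 1: components of {Hub} -> Arm = 1*3 = 3, Motor = 1*2 = 2.
Iteration 2: components of {Arm,Motor} -> Clip = 2*2 = 4, Shaft = 3*3 = 9.
Iteration 3: components of {Clip,Shaft} -> Cap = 4*2 = 8.
Iteration 4: components of {Cap} -> Cover = 8*5 = 40, Spring = 8*3 = 24.
Iteration 5: no further components; recursion stops.
Total rows emitted: 8.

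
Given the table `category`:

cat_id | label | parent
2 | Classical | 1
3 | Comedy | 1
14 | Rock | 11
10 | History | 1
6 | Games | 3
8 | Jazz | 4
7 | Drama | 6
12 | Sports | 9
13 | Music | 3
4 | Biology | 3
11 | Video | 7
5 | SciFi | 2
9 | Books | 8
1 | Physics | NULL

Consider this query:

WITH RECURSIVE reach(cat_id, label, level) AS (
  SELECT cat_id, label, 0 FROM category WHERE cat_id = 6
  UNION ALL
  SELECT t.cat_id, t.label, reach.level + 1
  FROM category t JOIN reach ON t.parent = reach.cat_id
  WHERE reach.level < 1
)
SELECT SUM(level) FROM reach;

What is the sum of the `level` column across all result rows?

Base: cat_id=6 (Games) at level 0.
Iteration 1: rows with parent in {6} -> Drama (id 7, level 1).
Iteration 2: level < 1 fails for all current rows; recursion stops.
SUM(level) = 0 + 1 = 1.

1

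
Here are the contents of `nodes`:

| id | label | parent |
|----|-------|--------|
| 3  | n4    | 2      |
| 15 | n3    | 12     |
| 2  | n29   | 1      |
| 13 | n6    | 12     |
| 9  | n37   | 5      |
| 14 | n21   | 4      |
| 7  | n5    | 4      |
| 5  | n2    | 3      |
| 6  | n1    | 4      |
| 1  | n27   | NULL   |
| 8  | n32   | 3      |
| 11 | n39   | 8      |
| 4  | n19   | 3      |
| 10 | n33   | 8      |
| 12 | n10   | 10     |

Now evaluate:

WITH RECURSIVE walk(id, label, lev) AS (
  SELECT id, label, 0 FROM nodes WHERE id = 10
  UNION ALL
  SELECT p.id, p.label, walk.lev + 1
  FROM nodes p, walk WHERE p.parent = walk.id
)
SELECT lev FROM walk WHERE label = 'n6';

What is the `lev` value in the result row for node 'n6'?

2

Base: id=10 (n33) at lev 0.
Iteration 1: rows with parent in {10} -> n10 (id 12, lev 1).
Iteration 2: rows with parent in {12} -> n6 (id 13, lev 2), n3 (id 15, lev 2).
Iteration 3: no rows with parent in {13,15}; recursion stops.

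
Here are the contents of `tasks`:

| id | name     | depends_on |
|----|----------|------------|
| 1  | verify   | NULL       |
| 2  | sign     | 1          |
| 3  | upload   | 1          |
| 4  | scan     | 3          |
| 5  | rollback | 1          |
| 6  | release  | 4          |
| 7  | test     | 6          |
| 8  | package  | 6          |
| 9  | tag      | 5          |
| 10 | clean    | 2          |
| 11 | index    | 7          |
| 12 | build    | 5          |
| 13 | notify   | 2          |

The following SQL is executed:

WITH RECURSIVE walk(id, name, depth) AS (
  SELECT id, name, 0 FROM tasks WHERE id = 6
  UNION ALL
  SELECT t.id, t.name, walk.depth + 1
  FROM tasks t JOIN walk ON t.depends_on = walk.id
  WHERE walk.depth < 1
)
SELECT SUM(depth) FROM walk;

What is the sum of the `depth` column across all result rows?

2

Base: id=6 (release) at depth 0.
Iteration 1: rows with depends_on in {6} -> test (id 7, depth 1), package (id 8, depth 1).
Iteration 2: depth < 1 fails for all current rows; recursion stops.
SUM(depth) = 0 + 1 + 1 = 2.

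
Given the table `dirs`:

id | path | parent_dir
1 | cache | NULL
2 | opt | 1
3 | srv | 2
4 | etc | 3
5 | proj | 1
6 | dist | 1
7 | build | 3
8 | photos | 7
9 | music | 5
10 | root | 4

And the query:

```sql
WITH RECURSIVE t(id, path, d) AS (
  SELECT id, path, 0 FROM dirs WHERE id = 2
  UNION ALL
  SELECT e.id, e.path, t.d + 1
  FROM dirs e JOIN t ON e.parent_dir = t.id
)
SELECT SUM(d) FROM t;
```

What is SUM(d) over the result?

11

Base: id=2 (opt) at d 0.
Iteration 1: rows with parent_dir in {2} -> srv (id 3, d 1).
Iteration 2: rows with parent_dir in {3} -> etc (id 4, d 2), build (id 7, d 2).
Iteration 3: rows with parent_dir in {4,7} -> photos (id 8, d 3), root (id 10, d 3).
Iteration 4: no rows with parent_dir in {8,10}; recursion stops.
SUM(d) = 0 + 1 + 2 + 2 + 3 + 3 = 11.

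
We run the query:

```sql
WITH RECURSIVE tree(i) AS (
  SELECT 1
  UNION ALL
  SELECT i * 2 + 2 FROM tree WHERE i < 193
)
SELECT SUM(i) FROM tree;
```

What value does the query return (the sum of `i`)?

749

Base: i=1.
Iteration 1: 1 < 193 holds -> i = 1 * 2 + 2 = 4.
Iteration 2: 4 < 193 holds -> i = 4 * 2 + 2 = 10.
Iteration 3: 10 < 193 holds -> i = 10 * 2 + 2 = 22.
Iteration 4: 22 < 193 holds -> i = 22 * 2 + 2 = 46.
Iteration 5: 46 < 193 holds -> i = 46 * 2 + 2 = 94.
Iteration 6: 94 < 193 holds -> i = 94 * 2 + 2 = 190.
Iteration 7: 190 < 193 holds -> i = 190 * 2 + 2 = 382.
Iteration 8: 382 < 193 fails; recursion stops.
SUM(i) = 1 + 4 + 10 + 22 + 46 + 94 + 190 + 382 = 749.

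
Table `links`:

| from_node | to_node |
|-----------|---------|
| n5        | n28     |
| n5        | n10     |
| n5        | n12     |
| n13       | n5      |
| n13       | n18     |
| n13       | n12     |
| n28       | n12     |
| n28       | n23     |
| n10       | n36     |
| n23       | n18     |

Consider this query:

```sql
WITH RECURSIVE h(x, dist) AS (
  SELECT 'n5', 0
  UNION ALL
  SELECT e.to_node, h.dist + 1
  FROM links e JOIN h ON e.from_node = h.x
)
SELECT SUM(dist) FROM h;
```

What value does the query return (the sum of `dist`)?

Base: (n5, dist=0).
Iteration 1: edges from {n5} -> (n10, dist=1), (n12, dist=1), (n28, dist=1).
Iteration 2: edges from {n10,n12,n28} -> (n12, dist=2), (n23, dist=2), (n36, dist=2).
Iteration 3: edges from {n12,n23,n36} -> (n18, dist=3).
Iteration 4: no outgoing edges from {n18}; recursion stops.
SUM(dist) = 0 + 1 + 1 + 1 + 2 + 2 + 2 + 3 = 12.

12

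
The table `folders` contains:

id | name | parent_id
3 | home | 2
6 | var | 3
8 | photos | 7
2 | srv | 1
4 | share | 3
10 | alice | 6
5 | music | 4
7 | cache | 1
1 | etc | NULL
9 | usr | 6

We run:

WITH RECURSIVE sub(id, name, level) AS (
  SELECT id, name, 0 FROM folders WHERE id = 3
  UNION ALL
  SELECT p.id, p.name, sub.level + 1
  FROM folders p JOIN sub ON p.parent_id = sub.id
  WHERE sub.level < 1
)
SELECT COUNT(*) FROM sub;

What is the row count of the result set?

3

Base: id=3 (home) at level 0.
Iteration 1: rows with parent_id in {3} -> share (id 4, level 1), var (id 6, level 1).
Iteration 2: level < 1 fails for all current rows; recursion stops.
Total rows emitted: 3.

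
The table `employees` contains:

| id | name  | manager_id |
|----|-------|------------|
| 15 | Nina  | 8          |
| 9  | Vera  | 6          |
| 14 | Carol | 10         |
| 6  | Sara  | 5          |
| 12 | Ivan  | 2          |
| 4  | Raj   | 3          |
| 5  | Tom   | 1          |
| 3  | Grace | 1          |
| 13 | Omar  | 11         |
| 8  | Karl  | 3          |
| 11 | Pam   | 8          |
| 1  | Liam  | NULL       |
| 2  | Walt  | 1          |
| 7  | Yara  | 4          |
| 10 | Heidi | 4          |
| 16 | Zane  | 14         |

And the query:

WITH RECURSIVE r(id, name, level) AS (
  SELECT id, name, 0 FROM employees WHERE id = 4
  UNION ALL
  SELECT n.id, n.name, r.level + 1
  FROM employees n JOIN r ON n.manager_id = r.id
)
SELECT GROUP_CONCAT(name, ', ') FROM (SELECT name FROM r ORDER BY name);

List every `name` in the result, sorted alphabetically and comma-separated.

Carol, Heidi, Raj, Yara, Zane

Base: id=4 (Raj) at level 0.
Iteration 1: rows with manager_id in {4} -> Yara (id 7, level 1), Heidi (id 10, level 1).
Iteration 2: rows with manager_id in {7,10} -> Carol (id 14, level 2).
Iteration 3: rows with manager_id in {14} -> Zane (id 16, level 3).
Iteration 4: no rows with manager_id in {16}; recursion stops.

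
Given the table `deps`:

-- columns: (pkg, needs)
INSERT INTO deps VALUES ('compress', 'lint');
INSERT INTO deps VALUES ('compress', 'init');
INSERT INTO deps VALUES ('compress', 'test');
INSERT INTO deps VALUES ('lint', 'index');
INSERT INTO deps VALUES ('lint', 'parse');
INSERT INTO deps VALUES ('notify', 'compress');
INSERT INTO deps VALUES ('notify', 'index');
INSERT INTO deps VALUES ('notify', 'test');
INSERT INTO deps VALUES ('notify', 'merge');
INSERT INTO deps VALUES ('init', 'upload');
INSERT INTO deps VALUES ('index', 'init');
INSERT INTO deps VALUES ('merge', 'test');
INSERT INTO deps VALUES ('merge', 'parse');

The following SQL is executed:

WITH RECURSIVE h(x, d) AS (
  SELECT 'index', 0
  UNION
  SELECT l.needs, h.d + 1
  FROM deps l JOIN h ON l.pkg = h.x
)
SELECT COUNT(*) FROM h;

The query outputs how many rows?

3

Base: (index, d=0).
Iteration 1: edges from {index} -> (init, d=1).
Iteration 2: edges from {init} -> (upload, d=2).
Iteration 3: no outgoing edges from {upload}; recursion stops.
Total rows emitted: 3.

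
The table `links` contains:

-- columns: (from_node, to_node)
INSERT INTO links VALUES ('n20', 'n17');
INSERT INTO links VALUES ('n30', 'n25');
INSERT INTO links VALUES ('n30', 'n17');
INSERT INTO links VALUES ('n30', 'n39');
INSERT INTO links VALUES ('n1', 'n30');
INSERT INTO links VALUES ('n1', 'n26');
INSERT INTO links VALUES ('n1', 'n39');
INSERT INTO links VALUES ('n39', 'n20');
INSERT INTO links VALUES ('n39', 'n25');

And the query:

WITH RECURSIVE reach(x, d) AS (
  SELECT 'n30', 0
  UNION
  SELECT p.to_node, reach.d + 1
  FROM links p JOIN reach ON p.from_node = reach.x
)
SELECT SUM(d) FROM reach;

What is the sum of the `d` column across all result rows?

10

Base: (n30, d=0).
Iteration 1: edges from {n30} -> (n17, d=1), (n25, d=1), (n39, d=1).
Iteration 2: edges from {n17,n25,n39} -> (n20, d=2), (n25, d=2).
Iteration 3: edges from {n20,n25} -> (n17, d=3).
Iteration 4: no outgoing edges from {n17}; recursion stops.
SUM(d) = 0 + 1 + 1 + 1 + 2 + 2 + 3 = 10.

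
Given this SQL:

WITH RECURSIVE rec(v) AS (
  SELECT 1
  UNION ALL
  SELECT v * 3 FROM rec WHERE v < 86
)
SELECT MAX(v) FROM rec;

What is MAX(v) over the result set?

243

Base: v=1.
Iteration 1: 1 < 86 holds -> v = 1 * 3 = 3.
Iteration 2: 3 < 86 holds -> v = 3 * 3 = 9.
Iteration 3: 9 < 86 holds -> v = 9 * 3 = 27.
Iteration 4: 27 < 86 holds -> v = 27 * 3 = 81.
Iteration 5: 81 < 86 holds -> v = 81 * 3 = 243.
Iteration 6: 243 < 86 fails; recursion stops.
v values: 1, 3, 9, 27, 81, 243; the maximum is 243.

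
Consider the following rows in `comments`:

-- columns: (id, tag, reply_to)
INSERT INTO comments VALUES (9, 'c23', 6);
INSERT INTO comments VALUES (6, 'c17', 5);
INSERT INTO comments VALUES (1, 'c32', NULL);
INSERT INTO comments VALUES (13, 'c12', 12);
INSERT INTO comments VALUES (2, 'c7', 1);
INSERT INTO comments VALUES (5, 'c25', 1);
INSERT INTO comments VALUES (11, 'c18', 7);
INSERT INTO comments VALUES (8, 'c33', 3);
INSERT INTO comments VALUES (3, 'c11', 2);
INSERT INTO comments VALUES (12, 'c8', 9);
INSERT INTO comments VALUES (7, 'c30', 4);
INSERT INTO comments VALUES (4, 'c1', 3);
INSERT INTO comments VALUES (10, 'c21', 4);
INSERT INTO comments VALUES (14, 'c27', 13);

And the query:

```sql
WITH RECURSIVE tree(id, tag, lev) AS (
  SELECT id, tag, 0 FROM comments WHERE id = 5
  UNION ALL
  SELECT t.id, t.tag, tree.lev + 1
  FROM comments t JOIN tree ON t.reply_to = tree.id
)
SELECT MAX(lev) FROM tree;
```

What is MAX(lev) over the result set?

5

Base: id=5 (c25) at lev 0.
Iteration 1: rows with reply_to in {5} -> c17 (id 6, lev 1).
Iteration 2: rows with reply_to in {6} -> c23 (id 9, lev 2).
Iteration 3: rows with reply_to in {9} -> c8 (id 12, lev 3).
Iteration 4: rows with reply_to in {12} -> c12 (id 13, lev 4).
Iteration 5: rows with reply_to in {13} -> c27 (id 14, lev 5).
Iteration 6: no rows with reply_to in {14}; recursion stops.
lev values: 0, 1, 2, 3, 4, 5; the maximum is 5.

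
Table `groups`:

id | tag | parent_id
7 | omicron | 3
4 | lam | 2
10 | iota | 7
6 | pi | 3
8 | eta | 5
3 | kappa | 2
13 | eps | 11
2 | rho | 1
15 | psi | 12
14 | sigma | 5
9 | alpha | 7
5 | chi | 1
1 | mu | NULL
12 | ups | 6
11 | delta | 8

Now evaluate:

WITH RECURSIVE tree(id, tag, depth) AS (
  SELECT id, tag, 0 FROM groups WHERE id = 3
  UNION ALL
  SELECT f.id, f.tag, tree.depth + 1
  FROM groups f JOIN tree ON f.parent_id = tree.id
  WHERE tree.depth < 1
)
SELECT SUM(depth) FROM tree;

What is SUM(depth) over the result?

2

Base: id=3 (kappa) at depth 0.
Iteration 1: rows with parent_id in {3} -> pi (id 6, depth 1), omicron (id 7, depth 1).
Iteration 2: depth < 1 fails for all current rows; recursion stops.
SUM(depth) = 0 + 1 + 1 = 2.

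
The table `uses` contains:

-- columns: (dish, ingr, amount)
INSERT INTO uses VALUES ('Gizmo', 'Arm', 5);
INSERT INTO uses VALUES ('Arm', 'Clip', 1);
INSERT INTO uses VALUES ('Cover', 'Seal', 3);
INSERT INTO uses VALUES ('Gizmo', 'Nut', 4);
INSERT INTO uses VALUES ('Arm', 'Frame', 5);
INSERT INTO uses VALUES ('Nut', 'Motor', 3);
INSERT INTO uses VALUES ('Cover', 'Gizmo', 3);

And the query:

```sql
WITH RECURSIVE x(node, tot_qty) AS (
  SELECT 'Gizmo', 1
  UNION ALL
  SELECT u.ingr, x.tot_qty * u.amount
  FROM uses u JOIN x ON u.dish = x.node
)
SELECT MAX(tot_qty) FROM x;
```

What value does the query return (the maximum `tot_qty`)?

Base: (Gizmo, tot_qty=1).
Iteration 1: components of {Gizmo} -> Arm = 1*5 = 5, Nut = 1*4 = 4.
Iteration 2: components of {Arm,Nut} -> Clip = 5*1 = 5, Frame = 5*5 = 25, Motor = 4*3 = 12.
Iteration 3: no further components; recursion stops.
tot_qty values: 1, 4, 5, 12, 5, 25; the maximum is 25.

25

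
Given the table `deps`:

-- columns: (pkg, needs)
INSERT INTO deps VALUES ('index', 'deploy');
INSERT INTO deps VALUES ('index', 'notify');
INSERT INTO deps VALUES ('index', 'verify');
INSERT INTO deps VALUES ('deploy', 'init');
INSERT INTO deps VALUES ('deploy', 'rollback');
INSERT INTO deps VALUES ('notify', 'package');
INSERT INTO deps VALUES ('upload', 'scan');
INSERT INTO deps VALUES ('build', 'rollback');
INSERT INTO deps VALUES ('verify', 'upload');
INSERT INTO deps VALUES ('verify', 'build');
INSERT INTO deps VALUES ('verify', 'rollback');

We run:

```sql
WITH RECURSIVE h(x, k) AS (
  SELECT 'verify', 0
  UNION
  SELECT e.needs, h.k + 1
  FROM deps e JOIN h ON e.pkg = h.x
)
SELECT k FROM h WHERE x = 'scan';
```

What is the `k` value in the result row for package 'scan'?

Base: (verify, k=0).
Iteration 1: edges from {verify} -> (build, k=1), (rollback, k=1), (upload, k=1).
Iteration 2: edges from {build,rollback,upload} -> (rollback, k=2), (scan, k=2).
Iteration 3: no outgoing edges from {rollback,scan}; recursion stops.

2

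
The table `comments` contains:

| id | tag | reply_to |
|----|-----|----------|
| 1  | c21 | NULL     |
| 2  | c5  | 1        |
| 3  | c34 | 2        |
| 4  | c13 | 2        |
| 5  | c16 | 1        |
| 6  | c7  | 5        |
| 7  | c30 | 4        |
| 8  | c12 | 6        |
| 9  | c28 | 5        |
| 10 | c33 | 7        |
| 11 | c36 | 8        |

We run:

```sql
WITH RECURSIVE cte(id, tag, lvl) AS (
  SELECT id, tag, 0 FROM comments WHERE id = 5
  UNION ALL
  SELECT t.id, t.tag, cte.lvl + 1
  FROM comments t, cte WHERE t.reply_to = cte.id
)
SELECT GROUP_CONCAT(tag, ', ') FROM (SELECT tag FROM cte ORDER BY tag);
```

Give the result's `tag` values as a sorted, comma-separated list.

c12, c16, c28, c36, c7

Base: id=5 (c16) at lvl 0.
Iteration 1: rows with reply_to in {5} -> c7 (id 6, lvl 1), c28 (id 9, lvl 1).
Iteration 2: rows with reply_to in {6,9} -> c12 (id 8, lvl 2).
Iteration 3: rows with reply_to in {8} -> c36 (id 11, lvl 3).
Iteration 4: no rows with reply_to in {11}; recursion stops.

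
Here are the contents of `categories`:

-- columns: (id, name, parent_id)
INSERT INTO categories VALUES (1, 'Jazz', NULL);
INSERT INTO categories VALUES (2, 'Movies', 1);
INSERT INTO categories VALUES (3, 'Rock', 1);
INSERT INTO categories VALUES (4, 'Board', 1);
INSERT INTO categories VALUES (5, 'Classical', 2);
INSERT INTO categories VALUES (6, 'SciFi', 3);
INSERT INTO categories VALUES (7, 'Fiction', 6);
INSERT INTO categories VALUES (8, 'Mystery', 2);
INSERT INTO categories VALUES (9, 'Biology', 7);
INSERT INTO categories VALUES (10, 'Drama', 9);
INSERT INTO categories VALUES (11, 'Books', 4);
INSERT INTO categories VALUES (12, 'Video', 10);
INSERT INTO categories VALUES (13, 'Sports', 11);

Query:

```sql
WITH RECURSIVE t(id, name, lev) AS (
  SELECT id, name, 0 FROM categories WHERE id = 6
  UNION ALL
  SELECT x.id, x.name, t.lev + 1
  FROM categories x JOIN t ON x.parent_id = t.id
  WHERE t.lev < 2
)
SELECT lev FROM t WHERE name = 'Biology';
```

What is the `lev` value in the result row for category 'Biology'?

Base: id=6 (SciFi) at lev 0.
Iteration 1: rows with parent_id in {6} -> Fiction (id 7, lev 1).
Iteration 2: rows with parent_id in {7} -> Biology (id 9, lev 2).
Iteration 3: lev < 2 fails for all current rows; recursion stops.

2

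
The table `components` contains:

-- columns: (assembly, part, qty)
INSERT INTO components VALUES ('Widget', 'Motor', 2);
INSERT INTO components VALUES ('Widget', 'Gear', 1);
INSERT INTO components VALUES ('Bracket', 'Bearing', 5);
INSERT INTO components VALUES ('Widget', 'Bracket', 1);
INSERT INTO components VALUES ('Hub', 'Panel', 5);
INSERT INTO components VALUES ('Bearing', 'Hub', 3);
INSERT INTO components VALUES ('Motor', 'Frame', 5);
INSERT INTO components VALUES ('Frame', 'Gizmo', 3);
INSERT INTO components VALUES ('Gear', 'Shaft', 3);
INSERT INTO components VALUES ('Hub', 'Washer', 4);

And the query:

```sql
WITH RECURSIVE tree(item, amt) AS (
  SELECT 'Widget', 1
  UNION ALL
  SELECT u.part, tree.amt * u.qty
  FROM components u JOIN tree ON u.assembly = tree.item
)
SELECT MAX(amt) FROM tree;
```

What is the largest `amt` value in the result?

75

Base: (Widget, amt=1).
Iteration 1: components of {Widget} -> Bracket = 1*1 = 1, Gear = 1*1 = 1, Motor = 1*2 = 2.
Iteration 2: components of {Bracket,Gear,Motor} -> Bearing = 1*5 = 5, Frame = 2*5 = 10, Shaft = 1*3 = 3.
Iteration 3: components of {Bearing,Frame,Shaft} -> Gizmo = 10*3 = 30, Hub = 5*3 = 15.
Iteration 4: components of {Gizmo,Hub} -> Panel = 15*5 = 75, Washer = 15*4 = 60.
Iteration 5: no further components; recursion stops.
amt values: 1, 2, 1, 1, 10, 5, 3, 30, 15, 60, 75; the maximum is 75.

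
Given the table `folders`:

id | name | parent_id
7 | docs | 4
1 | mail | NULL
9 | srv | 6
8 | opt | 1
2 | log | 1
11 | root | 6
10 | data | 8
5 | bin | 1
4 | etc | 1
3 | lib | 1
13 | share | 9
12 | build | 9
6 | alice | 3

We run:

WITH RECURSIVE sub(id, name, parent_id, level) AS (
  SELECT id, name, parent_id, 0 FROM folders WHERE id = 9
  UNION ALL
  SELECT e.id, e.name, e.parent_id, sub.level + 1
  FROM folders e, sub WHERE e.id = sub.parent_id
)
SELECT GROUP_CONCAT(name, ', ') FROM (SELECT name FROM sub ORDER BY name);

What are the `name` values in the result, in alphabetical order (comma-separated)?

Base: id=9 (srv), parent_id=6, level 0.
Iteration 1: join on id=6 -> alice (id 6, parent_id=3, level 1).
Iteration 2: join on id=3 -> lib (id 3, parent_id=1, level 2).
Iteration 3: join on id=1 -> mail (id 1, parent_id=NULL, level 3).
Iteration 4: parent_id is NULL; no match; recursion stops.

alice, lib, mail, srv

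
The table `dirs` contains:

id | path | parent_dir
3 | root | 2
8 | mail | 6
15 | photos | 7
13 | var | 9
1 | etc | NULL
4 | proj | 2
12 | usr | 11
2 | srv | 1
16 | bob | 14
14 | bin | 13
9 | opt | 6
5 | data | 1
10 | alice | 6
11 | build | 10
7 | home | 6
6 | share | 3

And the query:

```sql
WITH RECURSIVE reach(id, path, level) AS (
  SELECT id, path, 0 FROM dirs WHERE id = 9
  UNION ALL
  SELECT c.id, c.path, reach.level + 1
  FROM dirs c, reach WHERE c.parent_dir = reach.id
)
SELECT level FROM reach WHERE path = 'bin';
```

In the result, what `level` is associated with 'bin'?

Base: id=9 (opt) at level 0.
Iteration 1: rows with parent_dir in {9} -> var (id 13, level 1).
Iteration 2: rows with parent_dir in {13} -> bin (id 14, level 2).
Iteration 3: rows with parent_dir in {14} -> bob (id 16, level 3).
Iteration 4: no rows with parent_dir in {16}; recursion stops.

2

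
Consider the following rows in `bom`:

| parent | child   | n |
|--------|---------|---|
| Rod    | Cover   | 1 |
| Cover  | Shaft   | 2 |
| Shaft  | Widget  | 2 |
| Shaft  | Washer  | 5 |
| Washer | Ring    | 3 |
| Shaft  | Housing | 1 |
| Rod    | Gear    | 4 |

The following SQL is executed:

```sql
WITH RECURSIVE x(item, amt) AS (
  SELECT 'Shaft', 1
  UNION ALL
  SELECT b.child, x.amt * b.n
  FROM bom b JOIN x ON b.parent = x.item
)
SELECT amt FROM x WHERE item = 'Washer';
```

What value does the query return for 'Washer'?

Base: (Shaft, amt=1).
Iteration 1: components of {Shaft} -> Housing = 1*1 = 1, Washer = 1*5 = 5, Widget = 1*2 = 2.
Iteration 2: components of {Housing,Washer,Widget} -> Ring = 5*3 = 15.
Iteration 3: no further components; recursion stops.

5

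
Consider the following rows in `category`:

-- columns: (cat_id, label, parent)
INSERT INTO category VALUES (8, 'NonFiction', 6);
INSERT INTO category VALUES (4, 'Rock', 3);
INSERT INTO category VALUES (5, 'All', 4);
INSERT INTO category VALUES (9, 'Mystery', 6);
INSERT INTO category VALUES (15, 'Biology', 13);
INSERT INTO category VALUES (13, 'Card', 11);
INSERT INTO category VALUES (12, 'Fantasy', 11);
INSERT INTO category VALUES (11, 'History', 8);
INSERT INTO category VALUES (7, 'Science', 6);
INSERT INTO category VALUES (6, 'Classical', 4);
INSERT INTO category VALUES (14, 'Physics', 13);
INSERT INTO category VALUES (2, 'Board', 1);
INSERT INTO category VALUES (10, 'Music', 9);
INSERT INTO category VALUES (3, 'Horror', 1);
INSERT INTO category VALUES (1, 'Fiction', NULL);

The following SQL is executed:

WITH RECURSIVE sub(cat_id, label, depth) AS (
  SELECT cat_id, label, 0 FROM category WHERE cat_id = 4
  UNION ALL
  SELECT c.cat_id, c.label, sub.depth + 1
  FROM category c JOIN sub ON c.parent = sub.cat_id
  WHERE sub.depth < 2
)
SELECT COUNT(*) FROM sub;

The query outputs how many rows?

Base: cat_id=4 (Rock) at depth 0.
Iteration 1: rows with parent in {4} -> All (id 5, depth 1), Classical (id 6, depth 1).
Iteration 2: rows with parent in {5,6} -> Science (id 7, depth 2), NonFiction (id 8, depth 2), Mystery (id 9, depth 2).
Iteration 3: depth < 2 fails for all current rows; recursion stops.
Total rows emitted: 6.

6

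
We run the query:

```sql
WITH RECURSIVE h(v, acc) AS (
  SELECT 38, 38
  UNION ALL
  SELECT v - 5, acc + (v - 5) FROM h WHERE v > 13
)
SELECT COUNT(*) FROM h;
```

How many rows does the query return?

Base: v=38, acc=38.
Iteration 1: 38 > 13 holds -> v = 38 - 5 = 33, acc = 38 + 33 = 71.
Iteration 2: 33 > 13 holds -> v = 33 - 5 = 28, acc = 71 + 28 = 99.
Iteration 3: 28 > 13 holds -> v = 28 - 5 = 23, acc = 99 + 23 = 122.
Iteration 4: 23 > 13 holds -> v = 23 - 5 = 18, acc = 122 + 18 = 140.
Iteration 5: 18 > 13 holds -> v = 18 - 5 = 13, acc = 140 + 13 = 153.
Iteration 6: 13 > 13 fails; recursion stops.
Total rows emitted: 6.

6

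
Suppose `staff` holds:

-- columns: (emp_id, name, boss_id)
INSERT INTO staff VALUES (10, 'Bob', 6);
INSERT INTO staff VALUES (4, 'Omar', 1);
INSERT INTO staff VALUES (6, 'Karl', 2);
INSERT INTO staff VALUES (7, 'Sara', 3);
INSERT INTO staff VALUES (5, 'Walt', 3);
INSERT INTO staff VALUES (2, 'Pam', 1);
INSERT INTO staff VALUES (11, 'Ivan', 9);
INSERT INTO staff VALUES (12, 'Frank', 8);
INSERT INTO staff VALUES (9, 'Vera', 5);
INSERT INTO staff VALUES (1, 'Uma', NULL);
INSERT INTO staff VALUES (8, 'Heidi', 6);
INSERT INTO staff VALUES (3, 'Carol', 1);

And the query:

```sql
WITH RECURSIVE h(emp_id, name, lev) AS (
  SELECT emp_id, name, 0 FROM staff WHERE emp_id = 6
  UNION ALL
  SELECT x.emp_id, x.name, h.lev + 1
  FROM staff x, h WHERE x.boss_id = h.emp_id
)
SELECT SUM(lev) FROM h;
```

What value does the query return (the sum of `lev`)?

4

Base: emp_id=6 (Karl) at lev 0.
Iteration 1: rows with boss_id in {6} -> Heidi (id 8, lev 1), Bob (id 10, lev 1).
Iteration 2: rows with boss_id in {8,10} -> Frank (id 12, lev 2).
Iteration 3: no rows with boss_id in {12}; recursion stops.
SUM(lev) = 0 + 1 + 1 + 2 = 4.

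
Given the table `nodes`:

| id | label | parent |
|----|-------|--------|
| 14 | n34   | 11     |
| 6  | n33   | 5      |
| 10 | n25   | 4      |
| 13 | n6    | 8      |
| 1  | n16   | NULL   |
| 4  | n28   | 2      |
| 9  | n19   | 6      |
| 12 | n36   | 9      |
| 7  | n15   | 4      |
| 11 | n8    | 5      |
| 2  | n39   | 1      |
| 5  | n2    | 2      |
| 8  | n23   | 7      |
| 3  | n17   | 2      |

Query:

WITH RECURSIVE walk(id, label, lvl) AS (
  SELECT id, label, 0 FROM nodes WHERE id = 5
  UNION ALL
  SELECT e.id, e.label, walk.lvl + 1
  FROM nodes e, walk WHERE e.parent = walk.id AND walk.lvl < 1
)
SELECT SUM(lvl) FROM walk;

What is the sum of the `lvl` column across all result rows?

Base: id=5 (n2) at lvl 0.
Iteration 1: rows with parent in {5} -> n33 (id 6, lvl 1), n8 (id 11, lvl 1).
Iteration 2: lvl < 1 fails for all current rows; recursion stops.
SUM(lvl) = 0 + 1 + 1 = 2.

2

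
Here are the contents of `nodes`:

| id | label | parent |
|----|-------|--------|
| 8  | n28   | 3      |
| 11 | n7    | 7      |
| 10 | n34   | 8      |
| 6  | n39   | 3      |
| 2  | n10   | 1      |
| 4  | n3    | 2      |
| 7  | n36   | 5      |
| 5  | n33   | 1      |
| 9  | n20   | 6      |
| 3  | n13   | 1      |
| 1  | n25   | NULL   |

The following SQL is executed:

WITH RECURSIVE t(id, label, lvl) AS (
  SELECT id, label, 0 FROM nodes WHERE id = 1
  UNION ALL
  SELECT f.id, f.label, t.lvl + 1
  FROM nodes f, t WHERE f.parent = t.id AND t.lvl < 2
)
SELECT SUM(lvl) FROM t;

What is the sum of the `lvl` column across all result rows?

Base: id=1 (n25) at lvl 0.
Iteration 1: rows with parent in {1} -> n10 (id 2, lvl 1), n13 (id 3, lvl 1), n33 (id 5, lvl 1).
Iteration 2: rows with parent in {2,3,5} -> n3 (id 4, lvl 2), n39 (id 6, lvl 2), n36 (id 7, lvl 2), n28 (id 8, lvl 2).
Iteration 3: lvl < 2 fails for all current rows; recursion stops.
SUM(lvl) = 0 + 1 + 1 + 1 + 2 + 2 + 2 + 2 = 11.

11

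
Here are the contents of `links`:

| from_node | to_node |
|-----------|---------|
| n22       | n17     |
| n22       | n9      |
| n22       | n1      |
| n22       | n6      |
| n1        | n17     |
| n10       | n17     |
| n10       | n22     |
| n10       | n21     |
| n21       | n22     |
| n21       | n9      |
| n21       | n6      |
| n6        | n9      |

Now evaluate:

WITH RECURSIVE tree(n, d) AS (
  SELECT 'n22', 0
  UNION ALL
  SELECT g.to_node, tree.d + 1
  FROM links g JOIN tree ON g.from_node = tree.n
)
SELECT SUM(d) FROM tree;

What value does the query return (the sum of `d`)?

8

Base: (n22, d=0).
Iteration 1: edges from {n22} -> (n1, d=1), (n17, d=1), (n6, d=1), (n9, d=1).
Iteration 2: edges from {n1,n17,n6,n9} -> (n17, d=2), (n9, d=2).
Iteration 3: no outgoing edges from {n17,n9}; recursion stops.
SUM(d) = 0 + 1 + 1 + 1 + 1 + 2 + 2 = 8.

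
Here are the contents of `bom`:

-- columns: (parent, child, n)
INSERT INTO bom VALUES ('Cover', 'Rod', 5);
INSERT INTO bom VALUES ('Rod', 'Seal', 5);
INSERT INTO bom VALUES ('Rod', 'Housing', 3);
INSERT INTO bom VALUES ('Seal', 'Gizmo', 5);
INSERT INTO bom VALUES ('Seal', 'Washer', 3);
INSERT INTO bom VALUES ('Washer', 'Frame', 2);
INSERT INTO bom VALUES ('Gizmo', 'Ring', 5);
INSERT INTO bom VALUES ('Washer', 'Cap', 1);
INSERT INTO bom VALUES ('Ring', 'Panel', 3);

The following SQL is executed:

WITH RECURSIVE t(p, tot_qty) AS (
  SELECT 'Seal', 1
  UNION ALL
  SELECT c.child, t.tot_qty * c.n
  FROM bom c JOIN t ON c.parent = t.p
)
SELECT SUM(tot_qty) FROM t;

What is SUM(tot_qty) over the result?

118

Base: (Seal, tot_qty=1).
Iteration 1: components of {Seal} -> Gizmo = 1*5 = 5, Washer = 1*3 = 3.
Iteration 2: components of {Gizmo,Washer} -> Cap = 3*1 = 3, Frame = 3*2 = 6, Ring = 5*5 = 25.
Iteration 3: components of {Cap,Frame,Ring} -> Panel = 25*3 = 75.
Iteration 4: no further components; recursion stops.
SUM(tot_qty) = 1 + 5 + 3 + 25 + 6 + 3 + 75 = 118.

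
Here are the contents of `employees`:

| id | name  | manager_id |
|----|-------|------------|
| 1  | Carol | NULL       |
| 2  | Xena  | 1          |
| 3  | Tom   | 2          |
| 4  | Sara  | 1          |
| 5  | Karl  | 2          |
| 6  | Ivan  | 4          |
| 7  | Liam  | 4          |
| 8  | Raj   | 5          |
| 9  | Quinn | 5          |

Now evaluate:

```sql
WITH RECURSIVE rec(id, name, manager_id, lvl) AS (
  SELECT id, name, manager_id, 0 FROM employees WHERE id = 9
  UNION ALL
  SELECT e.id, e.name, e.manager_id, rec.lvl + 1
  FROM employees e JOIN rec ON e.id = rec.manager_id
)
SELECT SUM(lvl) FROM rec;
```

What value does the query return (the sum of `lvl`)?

Base: id=9 (Quinn), manager_id=5, lvl 0.
Iteration 1: join on id=5 -> Karl (id 5, manager_id=2, lvl 1).
Iteration 2: join on id=2 -> Xena (id 2, manager_id=1, lvl 2).
Iteration 3: join on id=1 -> Carol (id 1, manager_id=NULL, lvl 3).
Iteration 4: manager_id is NULL; no match; recursion stops.
SUM(lvl) = 0 + 1 + 2 + 3 = 6.

6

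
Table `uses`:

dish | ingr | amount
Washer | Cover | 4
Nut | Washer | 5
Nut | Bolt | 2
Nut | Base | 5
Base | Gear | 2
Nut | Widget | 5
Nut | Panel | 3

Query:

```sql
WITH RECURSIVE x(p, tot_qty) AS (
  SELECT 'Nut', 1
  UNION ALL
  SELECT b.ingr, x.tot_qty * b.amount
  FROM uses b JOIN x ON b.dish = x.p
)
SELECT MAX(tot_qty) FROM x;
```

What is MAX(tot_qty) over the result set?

Base: (Nut, tot_qty=1).
Iteration 1: components of {Nut} -> Base = 1*5 = 5, Bolt = 1*2 = 2, Panel = 1*3 = 3, Washer = 1*5 = 5, Widget = 1*5 = 5.
Iteration 2: components of {Base,Bolt,Panel,Washer,Widget} -> Cover = 5*4 = 20, Gear = 5*2 = 10.
Iteration 3: no further components; recursion stops.
tot_qty values: 1, 3, 5, 2, 5, 5, 10, 20; the maximum is 20.

20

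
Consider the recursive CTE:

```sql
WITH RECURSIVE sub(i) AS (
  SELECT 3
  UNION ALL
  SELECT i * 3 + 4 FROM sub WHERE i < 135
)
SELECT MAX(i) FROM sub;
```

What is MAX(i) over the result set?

Base: i=3.
Iteration 1: 3 < 135 holds -> i = 3 * 3 + 4 = 13.
Iteration 2: 13 < 135 holds -> i = 13 * 3 + 4 = 43.
Iteration 3: 43 < 135 holds -> i = 43 * 3 + 4 = 133.
Iteration 4: 133 < 135 holds -> i = 133 * 3 + 4 = 403.
Iteration 5: 403 < 135 fails; recursion stops.
i values: 3, 13, 43, 133, 403; the maximum is 403.

403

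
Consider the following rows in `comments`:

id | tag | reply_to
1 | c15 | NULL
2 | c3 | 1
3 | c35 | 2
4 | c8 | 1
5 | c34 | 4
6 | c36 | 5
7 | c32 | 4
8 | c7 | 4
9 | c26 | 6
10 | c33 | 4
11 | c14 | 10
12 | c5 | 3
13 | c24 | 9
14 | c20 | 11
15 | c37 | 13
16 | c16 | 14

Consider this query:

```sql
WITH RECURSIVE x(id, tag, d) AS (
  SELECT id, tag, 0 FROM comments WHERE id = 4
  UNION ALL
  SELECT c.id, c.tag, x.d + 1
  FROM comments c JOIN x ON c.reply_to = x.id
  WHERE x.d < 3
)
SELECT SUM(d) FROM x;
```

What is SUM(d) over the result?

14

Base: id=4 (c8) at d 0.
Iteration 1: rows with reply_to in {4} -> c34 (id 5, d 1), c32 (id 7, d 1), c7 (id 8, d 1), c33 (id 10, d 1).
Iteration 2: rows with reply_to in {5,7,8,10} -> c36 (id 6, d 2), c14 (id 11, d 2).
Iteration 3: rows with reply_to in {6,11} -> c26 (id 9, d 3), c20 (id 14, d 3).
Iteration 4: d < 3 fails for all current rows; recursion stops.
SUM(d) = 0 + 1 + 1 + 1 + 1 + 2 + 2 + 3 + 3 = 14.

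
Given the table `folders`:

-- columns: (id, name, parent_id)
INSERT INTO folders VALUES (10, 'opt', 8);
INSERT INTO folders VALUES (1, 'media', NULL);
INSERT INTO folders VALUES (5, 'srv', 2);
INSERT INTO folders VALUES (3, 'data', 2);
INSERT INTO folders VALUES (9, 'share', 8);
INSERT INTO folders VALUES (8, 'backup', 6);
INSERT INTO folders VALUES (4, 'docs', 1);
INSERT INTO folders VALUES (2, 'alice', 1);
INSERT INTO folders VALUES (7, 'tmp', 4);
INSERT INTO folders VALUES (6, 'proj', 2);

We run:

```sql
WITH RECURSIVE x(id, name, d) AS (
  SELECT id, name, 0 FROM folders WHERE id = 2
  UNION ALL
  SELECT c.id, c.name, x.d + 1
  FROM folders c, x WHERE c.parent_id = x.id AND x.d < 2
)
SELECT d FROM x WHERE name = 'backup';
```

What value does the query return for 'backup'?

Base: id=2 (alice) at d 0.
Iteration 1: rows with parent_id in {2} -> data (id 3, d 1), srv (id 5, d 1), proj (id 6, d 1).
Iteration 2: rows with parent_id in {3,5,6} -> backup (id 8, d 2).
Iteration 3: d < 2 fails for all current rows; recursion stops.

2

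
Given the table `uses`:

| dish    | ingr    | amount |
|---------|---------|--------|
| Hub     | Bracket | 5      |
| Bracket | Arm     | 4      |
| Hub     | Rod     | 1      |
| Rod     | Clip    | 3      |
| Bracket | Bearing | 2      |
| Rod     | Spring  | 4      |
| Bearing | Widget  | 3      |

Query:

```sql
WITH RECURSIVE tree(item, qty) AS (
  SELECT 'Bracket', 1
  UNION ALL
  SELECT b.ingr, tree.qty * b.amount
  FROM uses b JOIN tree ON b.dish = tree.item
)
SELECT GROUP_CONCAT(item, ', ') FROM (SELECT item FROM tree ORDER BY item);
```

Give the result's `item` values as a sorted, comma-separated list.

Arm, Bearing, Bracket, Widget

Base: (Bracket, qty=1).
Iteration 1: components of {Bracket} -> Arm = 1*4 = 4, Bearing = 1*2 = 2.
Iteration 2: components of {Arm,Bearing} -> Widget = 2*3 = 6.
Iteration 3: no further components; recursion stops.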